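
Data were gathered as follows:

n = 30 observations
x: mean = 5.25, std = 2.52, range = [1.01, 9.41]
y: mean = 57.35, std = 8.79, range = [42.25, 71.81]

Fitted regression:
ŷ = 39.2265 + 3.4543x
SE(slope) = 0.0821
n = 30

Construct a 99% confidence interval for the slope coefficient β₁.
The 99% CI for β₁ is (3.2274, 3.6812)

Confidence interval for the slope:

The 99% CI for β₁ is: β̂₁ ± t*(α/2, n-2) × SE(β̂₁)

Step 1: Find critical t-value
- Confidence level = 0.99
- Degrees of freedom = n - 2 = 30 - 2 = 28
- t*(α/2, 28) = 2.7633

Step 2: Calculate margin of error
Margin = 2.7633 × 0.0821 = 0.2269

Step 3: Construct interval
CI = 3.4543 ± 0.2269
CI = (3.2274, 3.6812)

Interpretation: intervals built this way capture the true β₁ in 99% of repeated samples; here the plausible range for the per-unit effect of x on y is 3.2274 to 3.6812.
Both endpoints are positive, so the data support a genuinely positive slope at this confidence level.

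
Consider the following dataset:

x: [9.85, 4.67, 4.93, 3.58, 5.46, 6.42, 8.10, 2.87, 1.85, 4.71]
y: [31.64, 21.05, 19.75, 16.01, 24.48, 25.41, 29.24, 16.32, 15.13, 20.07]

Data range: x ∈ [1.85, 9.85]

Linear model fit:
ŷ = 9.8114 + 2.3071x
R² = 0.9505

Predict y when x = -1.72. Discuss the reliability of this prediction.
The equation gives ŷ = 5.8432; however x = -1.72 is 3.57 units below the observed range, so this extrapolated value should not be trusted.

Prediction calculation:
ŷ = 9.8114 + 2.3071 × (-1.72)
ŷ = 5.8432

Reliability:
- Data range: x ∈ [1.85, 9.85]
- Prediction point: x = -1.72 is 3.57 units below the observed range → this is EXTRAPOLATION, not interpolation

Why that matters here:
- There are no observations near this x to validate the fitted line there
- R² describes fit only over the sampled x values; it says nothing about behaviour beyond them
- The linear relationship may not hold outside the observed range

A defensible statement: 'if the linear trend continued to x = -1.72, y would be about 5.8432' — the premise is untested.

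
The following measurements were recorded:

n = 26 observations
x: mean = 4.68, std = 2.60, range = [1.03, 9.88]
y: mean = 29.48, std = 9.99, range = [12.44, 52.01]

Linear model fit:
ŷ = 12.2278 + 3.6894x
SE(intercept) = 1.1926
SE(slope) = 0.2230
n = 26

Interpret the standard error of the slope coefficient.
SE(β̂₁) = 0.2230 is the estimated standard deviation of the slope estimate across repeated samples; relative to β̂₁ = 3.6894 that is 6.0%, a precise estimate.

SE(β̂₁) = 0.2230 says: if we drew many samples of n = 26 from the same population and refit each time, the fitted slopes would scatter with a standard deviation of roughly 0.2230 around the true β₁.

Relative precision:
- SE / |β̂₁| = 0.2230 / 3.6894 = 6.0%
- Rule of thumb (under 20%: precise; 20% to under 50%: moderately precise; 50% or more: imprecise) → precise

Rough 95% range (±2 SE): 3.6894 ± 0.4460 → (3.2434, 4.1354).

What drives SE(β̂₁): larger n (here n = 26) → smaller SE; wider spread of x values → smaller SE.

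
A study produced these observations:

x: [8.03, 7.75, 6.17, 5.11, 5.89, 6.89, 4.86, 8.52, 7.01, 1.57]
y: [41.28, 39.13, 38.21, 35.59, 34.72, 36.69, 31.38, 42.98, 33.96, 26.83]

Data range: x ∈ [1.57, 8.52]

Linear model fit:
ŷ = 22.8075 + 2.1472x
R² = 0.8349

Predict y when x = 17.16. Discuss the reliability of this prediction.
ŷ = 59.6535 (extrapolation — x = 17.16 lies outside [1.57, 8.52], so reliability is low).

Prediction calculation:
ŷ = 22.8075 + 2.1472 × 17.16
ŷ = 59.6535

Reliability:
- Data range: x ∈ [1.57, 8.52]
- Prediction point: x = 17.16 is 8.64 units above the observed range → this is EXTRAPOLATION, not interpolation

Why that matters here:
- The standard error of prediction grows with (x − x̄)², and x = 17.16 is far from x̄ = 6.18
- There are no observations near this x to validate the fitted line there

A defensible statement: 'if the linear trend continued to x = 17.16, y would be about 59.6535' — the premise is untested.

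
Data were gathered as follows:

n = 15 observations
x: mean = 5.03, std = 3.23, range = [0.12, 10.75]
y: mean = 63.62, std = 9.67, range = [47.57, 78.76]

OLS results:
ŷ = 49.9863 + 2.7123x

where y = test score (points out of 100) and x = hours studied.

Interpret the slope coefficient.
An increase of one hour in study time is associated with a 2.7123 points increase in predicted test score.

The slope coefficient β₁ = 2.7123 represents the marginal effect of study time on test score.

Interpretation:
- Study time up by 1 hour → predicted test score increases by 2.7123 points
- The effect is assumed constant over the observed range of x (linearity)

The intercept β₀ = 49.9863 is the predicted test score when study time = 0.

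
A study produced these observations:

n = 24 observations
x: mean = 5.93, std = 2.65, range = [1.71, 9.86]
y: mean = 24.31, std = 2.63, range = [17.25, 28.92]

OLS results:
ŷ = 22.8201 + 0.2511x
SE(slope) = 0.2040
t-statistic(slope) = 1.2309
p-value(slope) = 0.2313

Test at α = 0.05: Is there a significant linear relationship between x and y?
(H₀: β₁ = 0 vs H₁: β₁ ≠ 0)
Fail to reject H₀: p-value = 0.2313 ≥ α = 0.05. The linear relationship is not significant at the 5% level.

Hypothesis test for the slope coefficient:

H₀: β₁ = 0 (no linear relationship)
H₁: β₁ ≠ 0 (linear relationship exists)

Test statistic: t = β̂₁ / SE(β̂₁) = 0.2511 / 0.2040 = 1.2309

The p-value (0.2313) is the probability, under H₀, of a t-statistic at least as extreme as |t| = 1.2309 (two-sided, df = n − 2 = 22).

Decision rule: reject H₀ if p-value < α.
p-value = 0.2313 ≥ α = 0.05 → fail to reject H₀.

Conclusion: the linear association between x and y is not significant at the 5% level.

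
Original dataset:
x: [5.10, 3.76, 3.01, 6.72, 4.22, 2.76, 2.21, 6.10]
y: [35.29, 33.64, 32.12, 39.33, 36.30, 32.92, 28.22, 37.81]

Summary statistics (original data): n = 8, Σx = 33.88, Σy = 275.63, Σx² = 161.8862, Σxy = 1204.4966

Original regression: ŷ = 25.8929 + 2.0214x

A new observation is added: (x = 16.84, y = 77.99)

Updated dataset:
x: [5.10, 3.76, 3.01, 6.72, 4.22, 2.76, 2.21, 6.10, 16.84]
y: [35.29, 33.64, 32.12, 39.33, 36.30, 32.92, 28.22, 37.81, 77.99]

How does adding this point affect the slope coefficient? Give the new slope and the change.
New slope β₁ = 3.2887 versus 2.0214 before: a change of +1.2673 (+62.7%).

x = 16.84 lies well outside the original x-range [2.21, 6.72] (x̄ ≈ 4.24), so this observation has high leverage and can move the slope substantially.

Step 1: Update the sums with the new point (n goes from 8 to 9)
Σx  = 33.88 + 16.84 = 50.72
Σy  = 275.63 + 77.99 = 353.62
Σx² = 161.8862 + 16.84² = 161.8862 + 283.5856 = 445.4718
Σxy = 1204.4966 + 16.84×77.99 = 1204.4966 + 1313.3516 = 2517.8482

Step 2: Recompute the slope with b₁ = (nΣxy − ΣxΣy) / (nΣx² − (Σx)²)
Numerator   = 9×2517.8482 − 50.72×353.62 = 22660.6338 − 17935.6064 = 4725.0274
Denominator = 9×445.4718 − 50.72² = 4009.2462 − 2572.5184 = 1436.7278
b₁(new) = 4725.0274 / 1436.7278 = 3.2887

(Same formula on the original sums: (8×1204.4966 − 33.88×275.63) / (8×161.8862 − 33.88²) = 297.6284 / 147.2352 = 2.0214, matching the given fit.)

Step 3: Change in slope
Δβ₁ = 3.2887 − 2.0214 = +1.2673
Relative change = +1.2673 / 2.0214 × 100% = +62.7%
→ the slope increases when the point is added.

Because the point sits above the extension of the original line at a high-leverage x, it tilts the fit up.
In practice: investigate whether it comes from the same population as the rest of the sample; check such a point for data-entry or measurement error.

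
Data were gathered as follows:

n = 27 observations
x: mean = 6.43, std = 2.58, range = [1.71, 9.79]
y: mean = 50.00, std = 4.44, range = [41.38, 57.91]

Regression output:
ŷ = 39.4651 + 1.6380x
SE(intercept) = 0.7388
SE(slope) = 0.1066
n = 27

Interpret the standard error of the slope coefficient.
SE(slope) = 0.1066 measures the uncertainty in the estimated slope. The coefficient is estimated precisely (SE/|β̂₁| = 6.5%).

What SE measures:
- The standard error quantifies the sampling variability of the coefficient estimate
- It is the estimated standard deviation of β̂₁ across hypothetical repeated samples of the same size
- Smaller SE → more precise estimate

Relative precision:
- SE / |β̂₁| = 0.1066 / 1.6380 = 6.5%
- Rule of thumb (under 20%: precise; 20% to under 50%: moderately precise; 50% or more: imprecise) → precise

Link to the t-test: t = β̂₁ / SE(β̂₁) = 1.6380 / 0.1066 = 15.3659, the statistic for H₀: β₁ = 0.

What drives SE(β̂₁): wider spread of x values → smaller SE; more residual scatter → larger SE; larger n (here n = 27) → smaller SE.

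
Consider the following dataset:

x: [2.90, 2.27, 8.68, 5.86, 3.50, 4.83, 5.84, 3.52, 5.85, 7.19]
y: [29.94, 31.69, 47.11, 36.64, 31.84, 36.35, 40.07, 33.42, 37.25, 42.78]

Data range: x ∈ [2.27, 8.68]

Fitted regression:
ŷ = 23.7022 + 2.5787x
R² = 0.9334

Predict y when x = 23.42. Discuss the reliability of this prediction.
ŷ = 84.0954 (extrapolation — x = 23.42 lies outside [2.27, 8.68], so reliability is low).

Prediction calculation:
ŷ = 23.7022 + 2.5787 × 23.42
ŷ = 84.0954

Reliability:
- Data range: x ∈ [2.27, 8.68]
- Prediction point: x = 23.42 is 14.74 units above the observed range → this is EXTRAPOLATION, not interpolation

Why that matters here:
- The linear relationship may not hold outside the observed range
- Real relationships often flatten, saturate, or turn nonlinear at extremes
- The standard error of prediction grows with (x − x̄)², and x = 23.42 is far from x̄ = 5.04

A defensible statement: 'if the linear trend continued to x = 23.42, y would be about 84.0954' — the premise is untested.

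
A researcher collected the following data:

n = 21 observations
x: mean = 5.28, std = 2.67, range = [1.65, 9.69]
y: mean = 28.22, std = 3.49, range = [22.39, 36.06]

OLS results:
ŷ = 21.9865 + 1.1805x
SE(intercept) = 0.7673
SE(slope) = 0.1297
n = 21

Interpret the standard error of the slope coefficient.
SE(slope) = 0.1297 measures the uncertainty in the estimated slope. The coefficient is estimated precisely (SE/|β̂₁| = 11.0%).

SE(β̂₁) = 0.1297 says: if we drew many samples of n = 21 from the same population and refit each time, the fitted slopes would scatter with a standard deviation of roughly 0.1297 around the true β₁.

Relative precision:
- SE / |β̂₁| = 0.1297 / 1.1805 = 11.0%
- Rule of thumb (under 20%: precise; 20% to under 50%: moderately precise; 50% or more: imprecise) → precise

Link to interval estimation: a confidence interval for β₁ is β̂₁ ± t* × 0.1297, so SE sets the half-width per unit of t*.

What drives SE(β̂₁): wider spread of x values → smaller SE.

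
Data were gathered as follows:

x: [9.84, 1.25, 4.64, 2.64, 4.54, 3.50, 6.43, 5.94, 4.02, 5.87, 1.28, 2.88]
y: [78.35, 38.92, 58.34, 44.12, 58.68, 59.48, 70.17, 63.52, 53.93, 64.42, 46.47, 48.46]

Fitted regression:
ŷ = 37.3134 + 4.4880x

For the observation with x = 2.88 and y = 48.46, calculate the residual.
Residual = -1.7788

The residual is the difference between the actual value and the predicted value:

Residual = y - ŷ

Step 1: Calculate predicted value
ŷ = 37.3134 + 4.4880 × 2.88
ŷ = 50.2388

Step 2: Calculate residual
Residual = 48.46 - 50.2388
Residual = -1.7788

Interpretation: the model overestimates the actual value by 1.7788 at this point (negative residual → observation lies below the fitted line).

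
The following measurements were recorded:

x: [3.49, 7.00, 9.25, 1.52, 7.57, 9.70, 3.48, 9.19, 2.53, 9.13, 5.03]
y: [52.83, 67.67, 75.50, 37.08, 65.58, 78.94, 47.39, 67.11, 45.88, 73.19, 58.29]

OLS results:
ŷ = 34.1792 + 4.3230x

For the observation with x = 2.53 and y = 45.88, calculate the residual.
Residual = 0.7636

The residual is the difference between the actual value and the predicted value:

Residual = y - ŷ

Step 1: Calculate predicted value
ŷ = 34.1792 + 4.3230 × 2.53
ŷ = 45.1164

Step 2: Calculate residual
Residual = 45.88 - 45.1164
Residual = 0.7636

The residual is positive, so the observed y = 45.88 sits above the regression line (the line underestimates it by 0.7636).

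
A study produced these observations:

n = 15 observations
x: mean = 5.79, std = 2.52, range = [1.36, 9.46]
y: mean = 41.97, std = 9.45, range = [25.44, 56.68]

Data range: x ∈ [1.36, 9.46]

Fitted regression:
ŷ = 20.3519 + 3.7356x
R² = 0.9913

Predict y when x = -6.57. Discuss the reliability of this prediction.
The equation gives ŷ = -4.1910; however x = -6.57 is 7.93 units below the observed range, so this extrapolated value should not be trusted.

Prediction calculation:
ŷ = 20.3519 + 3.7356 × (-6.57)
ŷ = -4.1910

Reliability:
- Data range: x ∈ [1.36, 9.46]
- Prediction point: x = -6.57 is 7.93 units below the observed range → this is EXTRAPOLATION, not interpolation

Why that matters here:
- Real relationships often flatten, saturate, or turn nonlinear at extremes
- R² describes fit only over the sampled x values; it says nothing about behaviour beyond them
- There are no observations near this x to validate the fitted line there

The R² = 0.9913 only validates the fit within [1.36, 9.46]; treat ŷ = -4.1910 with caution.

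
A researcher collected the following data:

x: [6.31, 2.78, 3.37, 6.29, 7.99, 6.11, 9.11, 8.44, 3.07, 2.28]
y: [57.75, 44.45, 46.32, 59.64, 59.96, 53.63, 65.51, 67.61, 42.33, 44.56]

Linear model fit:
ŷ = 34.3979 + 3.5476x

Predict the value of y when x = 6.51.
ŷ = 57.4928

To predict y for x = 6.51, substitute into the regression equation:

ŷ = 34.3979 + 3.5476 × 6.51
ŷ = 34.3979 + 23.0949
ŷ = 57.4928

This is the fitted mean response at that x — an individual observation would come with a wider prediction interval.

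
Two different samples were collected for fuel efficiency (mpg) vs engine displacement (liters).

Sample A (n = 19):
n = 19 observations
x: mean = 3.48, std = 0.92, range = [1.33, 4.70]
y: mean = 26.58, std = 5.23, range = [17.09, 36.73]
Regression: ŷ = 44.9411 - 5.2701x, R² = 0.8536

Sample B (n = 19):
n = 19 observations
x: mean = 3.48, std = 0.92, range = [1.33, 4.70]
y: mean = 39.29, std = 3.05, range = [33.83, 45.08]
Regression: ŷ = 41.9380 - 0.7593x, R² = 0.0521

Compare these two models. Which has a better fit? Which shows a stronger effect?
Model A has the better fit (R² = 0.8536 vs 0.0521). Model A shows the stronger effect (|β₁| = 5.2701 vs 0.7593).

Model Comparison:

Goodness of fit (R²):
- Model A: R² = 0.8536 → 85.36% of variance in fuel efficiency explained
- Model B: R² = 0.0521 → 5.21% of variance in fuel efficiency explained
- 0.8536 > 0.0521 → Model A has the better fit

Which has the larger per-liter effect? (|β₁|)
- Model A: β₁ = -5.2701 → predicted fuel efficiency falls 5.2701 mpg per additional liter of engine displacement
- Model B: β₁ = -0.7593 → predicted fuel efficiency falls 0.7593 mpg per additional liter of engine displacement
- |-5.2701| > |-0.7593| → Model A shows the stronger marginal effect

Note: The two samples could reflect different populations, time periods, or measurement quality.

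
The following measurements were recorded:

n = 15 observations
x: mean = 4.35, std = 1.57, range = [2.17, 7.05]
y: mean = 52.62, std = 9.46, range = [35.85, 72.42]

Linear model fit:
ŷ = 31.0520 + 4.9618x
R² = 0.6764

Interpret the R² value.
About 67.64% of the variability in y is accounted for by the regression on x (R² = 0.6764) — a moderate linear fit.

The coefficient of determination R² is the fraction of the total variation in y that the fitted line accounts for.

Here R² = 0.6764:
- Explained: 67.64% of the variation in y
- Unexplained (residual): 100% − 67.64% = 32.36%
- Rule of thumb (below 0.3 weak; 0.3 to below 0.7 moderate; 0.7 and above strong) → moderate

Calculation: R² = 1 − (SS_res / SS_tot), where SS_res is the sum of squared residuals and SS_tot the total sum of squares.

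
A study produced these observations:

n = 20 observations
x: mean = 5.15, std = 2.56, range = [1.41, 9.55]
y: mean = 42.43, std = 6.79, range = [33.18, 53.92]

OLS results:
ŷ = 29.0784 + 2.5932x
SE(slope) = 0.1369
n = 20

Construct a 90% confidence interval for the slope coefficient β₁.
The 90% CI for β₁ is (2.3558, 2.8306)

Confidence interval for the slope:

The 90% CI for β₁ is: β̂₁ ± t*(α/2, n-2) × SE(β̂₁)

Step 1: Find critical t-value
- Confidence level = 0.9
- Degrees of freedom = n - 2 = 20 - 2 = 18
- t*(α/2, 18) = 1.7341

Step 2: Calculate margin of error
Margin = 1.7341 × 0.1369 = 0.2374

Step 3: Construct interval
CI = 2.5932 ± 0.2374
CI = (2.3558, 2.8306)

Interpretation: We are 90% confident that the true slope β₁ lies between 2.3558 and 2.8306.
The interval does not include 0, suggesting a significant linear relationship.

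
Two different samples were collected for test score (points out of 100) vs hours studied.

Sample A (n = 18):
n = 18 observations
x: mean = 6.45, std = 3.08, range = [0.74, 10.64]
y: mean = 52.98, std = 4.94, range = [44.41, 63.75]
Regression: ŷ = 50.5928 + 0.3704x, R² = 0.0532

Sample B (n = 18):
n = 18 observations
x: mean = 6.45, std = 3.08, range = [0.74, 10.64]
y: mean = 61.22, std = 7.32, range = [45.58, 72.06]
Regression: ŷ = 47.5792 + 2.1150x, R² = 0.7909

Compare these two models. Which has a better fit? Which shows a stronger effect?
Model B has the better fit (R² = 0.7909 vs 0.0532). Model B shows the stronger effect (|β₁| = 2.1150 vs 0.3704).

Model Comparison:

Goodness of fit (R²):
- Model A: R² = 0.0532 → 5.32% of variance in test score explained
- Model B: R² = 0.7909 → 79.09% of variance in test score explained
- 0.7909 > 0.0532 → Model B has the better fit

Effect size (slope magnitude):
- Model A: β₁ = 0.3704 → predicted test score rises 0.3704 points per additional hour of study time
- Model B: β₁ = 2.1150 → predicted test score rises 2.1150 points per additional hour of study time
- |0.3704| < |2.1150| → Model B shows the stronger marginal effect

Notes:
- The two samples could reflect different populations, time periods, or measurement quality.
- A steeper slope doesn't make a better model if the scatter around the line is large.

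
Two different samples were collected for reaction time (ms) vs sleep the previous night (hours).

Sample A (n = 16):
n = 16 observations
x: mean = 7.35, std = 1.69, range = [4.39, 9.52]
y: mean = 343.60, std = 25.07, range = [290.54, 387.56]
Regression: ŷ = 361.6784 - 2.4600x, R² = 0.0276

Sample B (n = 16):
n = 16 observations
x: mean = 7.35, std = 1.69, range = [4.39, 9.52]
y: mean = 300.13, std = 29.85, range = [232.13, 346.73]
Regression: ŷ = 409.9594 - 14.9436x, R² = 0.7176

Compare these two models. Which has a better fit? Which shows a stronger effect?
Model B has the better fit (R² = 0.7176 vs 0.0276). Model B shows the stronger effect (|β₁| = 14.9436 vs 2.4600).

Model Comparison:

Which explains more variance? (R²)
- Model A: R² = 0.0276 → 2.76% of variance in reaction time explained
- Model B: R² = 0.7176 → 71.76% of variance in reaction time explained
- 0.7176 > 0.0276 → Model B has the better fit

Which has the larger per-hour effect? (|β₁|)
- Model A: β₁ = -2.4600 → predicted reaction time falls 2.4600 ms per additional hour of sleep
- Model B: β₁ = -14.9436 → predicted reaction time falls 14.9436 ms per additional hour of sleep
- |-2.4600| < |-14.9436| → Model B shows the stronger marginal effect

Notes:
- R² measures how tightly points cluster around the line; β₁ measures how steep the line is — they answer different questions.
- A better fit (higher R²) doesn't necessarily mean a more important relationship.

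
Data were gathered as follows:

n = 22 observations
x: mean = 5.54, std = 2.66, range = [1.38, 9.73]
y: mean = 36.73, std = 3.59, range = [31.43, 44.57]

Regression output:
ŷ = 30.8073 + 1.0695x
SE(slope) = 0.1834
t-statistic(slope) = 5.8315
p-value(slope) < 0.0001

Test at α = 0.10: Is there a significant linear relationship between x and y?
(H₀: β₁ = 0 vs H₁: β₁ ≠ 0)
Since p-value < 0.0001 < α = 0.10, reject H₀ — the slope is significantly different from 0.

Hypothesis test for the slope coefficient:

H₀: β₁ = 0 (no linear relationship)
H₁: β₁ ≠ 0 (linear relationship exists)

Test statistic: t = β̂₁ / SE(β̂₁) = 1.0695 / 0.1834 = 5.8315

With df = 20, the two-sided p-value for |t| = 5.8315 is <0.0001.

Decision rule: reject H₀ if p-value < α.
p-value < 0.0001 < α = 0.10 → reject H₀.

Conclusion: the linear association between x and y is significant at the 10% level.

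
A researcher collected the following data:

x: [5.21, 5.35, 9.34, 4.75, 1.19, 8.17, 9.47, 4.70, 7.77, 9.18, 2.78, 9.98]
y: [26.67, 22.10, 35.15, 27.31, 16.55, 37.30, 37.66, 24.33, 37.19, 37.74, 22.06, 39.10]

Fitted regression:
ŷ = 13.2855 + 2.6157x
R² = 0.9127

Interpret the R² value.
The model explains 91.27% of the variance in y (R² = 0.9127), leaving 8.73% unexplained; the fit is strong.

R² (coefficient of determination) measures the proportion of variance in y explained by the regression model.

Here R² = 0.9127:
- Explained: 91.27% of the variation in y
- Unexplained (residual): 100% − 91.27% = 8.73%
- Rule of thumb (below 0.3 weak; 0.3 to below 0.7 moderate; 0.7 and above strong) → strong

Note: R² never decreases when predictors are added, so it should not be used alone to compare models of different size.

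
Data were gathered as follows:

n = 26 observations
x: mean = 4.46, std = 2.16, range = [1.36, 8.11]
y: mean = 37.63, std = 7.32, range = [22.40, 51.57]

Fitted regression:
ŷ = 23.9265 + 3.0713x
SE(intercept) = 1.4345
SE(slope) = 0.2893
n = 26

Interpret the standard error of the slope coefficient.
SE(β̂₁) = 0.2893 is the estimated standard deviation of the slope estimate across repeated samples; relative to β̂₁ = 3.0713 that is 9.4%, a precise estimate.

SE(β̂₁) = s / √Sxx, where s is the residual standard deviation and Sxx = Σ(x − x̄)². It is the yardstick for how far β̂₁ = 3.0713 could plausibly be from the true slope.

Relative precision:
- SE / |β̂₁| = 0.2893 / 3.0713 = 9.4%
- Rule of thumb (under 20%: precise; 20% to under 50%: moderately precise; 50% or more: imprecise) → precise

Link to the t-test: t = β̂₁ / SE(β̂₁) = 3.0713 / 0.2893 = 10.6163, the statistic for H₀: β₁ = 0.

What drives SE(β̂₁): wider spread of x values → smaller SE.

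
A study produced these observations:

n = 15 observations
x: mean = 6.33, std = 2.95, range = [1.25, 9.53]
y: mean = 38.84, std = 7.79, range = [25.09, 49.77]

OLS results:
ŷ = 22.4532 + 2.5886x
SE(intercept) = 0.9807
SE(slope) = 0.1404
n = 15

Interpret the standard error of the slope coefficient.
The slope 2.5886 is pinned down to within about ±0.1404 (one SE) by these data — relative uncertainty 5.4%, i.e. precise.

SE(β̂₁) = 0.1404 says: if we drew many samples of n = 15 from the same population and refit each time, the fitted slopes would scatter with a standard deviation of roughly 0.1404 around the true β₁.

Relative precision:
- SE / |β̂₁| = 0.1404 / 2.5886 = 5.4%
- Rule of thumb (under 20%: precise; 20% to under 50%: moderately precise; 50% or more: imprecise) → precise

Rough 95% range (±2 SE): 2.5886 ± 0.2808 → (2.3078, 2.8694).

What drives SE(β̂₁): wider spread of x values → smaller SE; more residual scatter → larger SE; larger n (here n = 15) → smaller SE.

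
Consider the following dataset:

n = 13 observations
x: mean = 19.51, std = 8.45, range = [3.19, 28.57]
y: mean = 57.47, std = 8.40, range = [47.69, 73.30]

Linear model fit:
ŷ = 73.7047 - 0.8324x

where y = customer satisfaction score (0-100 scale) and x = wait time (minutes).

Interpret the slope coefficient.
For each additional minute of wait time, predicted satisfaction score decreases by approximately 0.8324 points.

The slope β₁ = -0.8324 gives the rate at which the fitted satisfaction score changes with wait time.

Interpretation:
- Wait time up by 1 minute → predicted satisfaction score decreases by 0.8324 points
- This is a linear approximation: the same per-unit change is assumed across the whole observed x range
- The sign (−) gives the direction; the magnitude 0.8324 gives the size of the effect per minute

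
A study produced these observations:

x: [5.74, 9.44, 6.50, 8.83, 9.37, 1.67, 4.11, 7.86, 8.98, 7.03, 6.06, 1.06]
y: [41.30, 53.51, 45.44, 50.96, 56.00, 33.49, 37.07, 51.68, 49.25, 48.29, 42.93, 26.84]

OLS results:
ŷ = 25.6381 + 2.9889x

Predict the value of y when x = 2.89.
ŷ = 34.2760

Plug x = 2.89 into the fitted line:

ŷ = 25.6381 + 2.9889 × 2.89
ŷ = 25.6381 + 8.6379
ŷ = 34.2760

This is the fitted mean response at that x — an individual observation would come with a wider prediction interval.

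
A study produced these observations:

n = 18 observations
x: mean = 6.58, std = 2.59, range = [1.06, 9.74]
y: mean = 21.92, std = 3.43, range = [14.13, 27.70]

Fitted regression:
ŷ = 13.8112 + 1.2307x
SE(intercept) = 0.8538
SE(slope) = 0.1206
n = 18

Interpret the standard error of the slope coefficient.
SE(slope) = 0.1206 measures the uncertainty in the estimated slope. The coefficient is estimated precisely (SE/|β̂₁| = 9.8%).

What SE measures:
- The standard error quantifies the sampling variability of the coefficient estimate
- It is the estimated standard deviation of β̂₁ across hypothetical repeated samples of the same size
- Smaller SE → more precise estimate

Relative precision:
- SE / |β̂₁| = 0.1206 / 1.2307 = 9.8%
- Rule of thumb (under 20%: precise; 20% to under 50%: moderately precise; 50% or more: imprecise) → precise

Rough 95% range (±2 SE): 1.2307 ± 0.2412 → (0.9895, 1.4719).

What drives SE(β̂₁): more residual scatter → larger SE; wider spread of x values → smaller SE.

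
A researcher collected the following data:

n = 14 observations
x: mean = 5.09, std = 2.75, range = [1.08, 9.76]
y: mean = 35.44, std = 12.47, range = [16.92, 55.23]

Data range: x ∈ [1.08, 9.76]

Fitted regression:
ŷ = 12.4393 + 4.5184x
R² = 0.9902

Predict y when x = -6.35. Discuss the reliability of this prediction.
ŷ = -16.2525, but this is extrapolation (below the data range [1.08, 9.76]) and may be unreliable.

Prediction calculation:
ŷ = 12.4393 + 4.5184 × (-6.35)
ŷ = -16.2525

Reliability:
- Data range: x ∈ [1.08, 9.76]
- Prediction point: x = -6.35 is 7.43 units below the observed range → this is EXTRAPOLATION, not interpolation

Why that matters here:
- There are no observations near this x to validate the fitted line there
- The standard error of prediction grows with (x − x̄)², and x = -6.35 is far from x̄ = 5.09

The R² = 0.9902 only validates the fit within [1.08, 9.76]; treat ŷ = -16.2525 with caution.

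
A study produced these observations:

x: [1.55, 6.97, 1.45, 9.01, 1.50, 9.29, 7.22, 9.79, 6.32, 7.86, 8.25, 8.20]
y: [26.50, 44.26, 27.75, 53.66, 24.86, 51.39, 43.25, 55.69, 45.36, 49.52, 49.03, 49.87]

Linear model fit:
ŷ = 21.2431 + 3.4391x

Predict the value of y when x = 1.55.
ŷ = 26.5737

Plug x = 1.55 into the fitted line:

ŷ = 21.2431 + 3.4391 × 1.55
ŷ = 21.2431 + 5.3306
ŷ = 26.5737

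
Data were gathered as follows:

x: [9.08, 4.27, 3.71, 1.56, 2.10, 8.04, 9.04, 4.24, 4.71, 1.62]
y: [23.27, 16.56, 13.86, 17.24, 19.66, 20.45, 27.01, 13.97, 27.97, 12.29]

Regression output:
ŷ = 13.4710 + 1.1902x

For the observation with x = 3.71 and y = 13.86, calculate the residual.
Residual = -4.0266

The residual is the difference between the actual value and the predicted value:

Residual = y - ŷ

Step 1: Calculate predicted value
ŷ = 13.4710 + 1.1902 × 3.71
ŷ = 17.8866

Step 2: Calculate residual
Residual = 13.86 - 17.8866
Residual = -4.0266

The residual is negative, so the observed y = 13.86 sits below the regression line (the line overestimates it by 4.0266).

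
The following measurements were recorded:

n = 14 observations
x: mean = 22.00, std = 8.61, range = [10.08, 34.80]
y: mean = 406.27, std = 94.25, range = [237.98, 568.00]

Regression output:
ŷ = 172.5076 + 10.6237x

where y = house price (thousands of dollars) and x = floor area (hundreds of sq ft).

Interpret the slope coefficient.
For each additional hundred sq ft of floor area, predicted house price increases by approximately 10.6237 thousand dollars.

The slope β₁ = 10.6237 gives the rate at which the fitted house price changes with floor area.

Interpretation:
- Floor area up by 1 hundred sq ft → predicted house price increases by 10.6237 thousand dollars
- This is a linear approximation: the same per-unit change is assumed across the whole observed x range

The intercept β₀ = 172.5076 is the predicted house price when floor area = 0; since the smallest observed x is 10.08, this is an extrapolation and mainly anchors the line.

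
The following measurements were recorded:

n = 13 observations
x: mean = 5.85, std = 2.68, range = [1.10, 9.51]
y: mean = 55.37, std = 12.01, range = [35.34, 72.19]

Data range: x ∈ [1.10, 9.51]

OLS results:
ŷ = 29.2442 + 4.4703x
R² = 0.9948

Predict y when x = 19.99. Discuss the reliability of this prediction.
The equation gives ŷ = 118.6055; however x = 19.99 is 10.48 units above the observed range, so this extrapolated value should not be trusted.

Prediction calculation:
ŷ = 29.2442 + 4.4703 × 19.99
ŷ = 118.6055

Reliability:
- Data range: x ∈ [1.10, 9.51]
- Prediction point: x = 19.99 is 10.48 units above the observed range → this is EXTRAPOLATION, not interpolation

Why that matters here:
- The linear relationship may not hold outside the observed range
- The standard error of prediction grows with (x − x̄)², and x = 19.99 is far from x̄ = 5.85

A defensible statement: 'if the linear trend continued to x = 19.99, y would be about 118.6055' — the premise is untested.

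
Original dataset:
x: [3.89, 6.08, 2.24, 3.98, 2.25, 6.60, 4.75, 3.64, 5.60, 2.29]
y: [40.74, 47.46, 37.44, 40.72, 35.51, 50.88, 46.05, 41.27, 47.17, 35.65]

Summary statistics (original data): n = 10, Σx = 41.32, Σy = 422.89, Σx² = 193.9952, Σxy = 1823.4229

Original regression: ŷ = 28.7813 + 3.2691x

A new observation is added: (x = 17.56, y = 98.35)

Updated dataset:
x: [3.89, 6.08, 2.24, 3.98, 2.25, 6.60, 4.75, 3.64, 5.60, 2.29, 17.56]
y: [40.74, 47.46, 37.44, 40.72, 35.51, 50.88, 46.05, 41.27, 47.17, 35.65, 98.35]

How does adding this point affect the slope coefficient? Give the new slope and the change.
The slope changes from 3.2691 to 4.0624 (change of +0.7933, or +24.3%).

The new point has HIGH LEVERAGE: x = 17.56 is far from the original mean x̄ = 41.32/10 ≈ 4.13 (original range [2.24, 6.60]).

Step 1: Update the sums with the new point (n goes from 10 to 11)
Σx  = 41.32 + 17.56 = 58.88
Σy  = 422.89 + 98.35 = 521.24
Σx² = 193.9952 + 17.56² = 193.9952 + 308.3536 = 502.3488
Σxy = 1823.4229 + 17.56×98.35 = 1823.4229 + 1727.0260 = 3550.4489

Step 2: Recompute the slope with b₁ = (nΣxy − ΣxΣy) / (nΣx² − (Σx)²)
Numerator   = 11×3550.4489 − 58.88×521.24 = 39054.9379 − 30690.6112 = 8364.3267
Denominator = 11×502.3488 − 58.88² = 5525.8368 − 3466.8544 = 2058.9824
b₁(new) = 8364.3267 / 2058.9824 = 4.0624

(Same formula on the original sums: (10×1823.4229 − 41.32×422.89) / (10×193.9952 − 41.32²) = 760.4142 / 232.6096 = 3.2691, matching the given fit.)

Step 3: Change in slope
Δβ₁ = 4.0624 − 3.2691 = +0.7933
Relative change = +0.7933 / 3.2691 × 100% = +24.3%
→ the slope increases when the point is added.

Because the point sits above the extension of the original line at a high-leverage x, it tilts the fit up.
In practice: refit with and without it and report both if conclusions differ.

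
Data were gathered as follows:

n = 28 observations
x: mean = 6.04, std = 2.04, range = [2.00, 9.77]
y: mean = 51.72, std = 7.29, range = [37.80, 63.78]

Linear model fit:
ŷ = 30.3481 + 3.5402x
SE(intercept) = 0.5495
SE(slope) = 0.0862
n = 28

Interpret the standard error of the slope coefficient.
SE(slope) = 0.0862 measures the uncertainty in the estimated slope. The coefficient is estimated precisely (SE/|β̂₁| = 2.4%).

What SE measures:
- The standard error quantifies the sampling variability of the coefficient estimate
- It is the estimated standard deviation of β̂₁ across hypothetical repeated samples of the same size
- Smaller SE → more precise estimate

Relative precision:
- SE / |β̂₁| = 0.0862 / 3.5402 = 2.4%
- Rule of thumb (under 20%: precise; 20% to under 50%: moderately precise; 50% or more: imprecise) → precise

Rough 95% range (±2 SE): 3.5402 ± 0.1724 → (3.3678, 3.7126).

What drives SE(β̂₁): more residual scatter → larger SE; wider spread of x values → smaller SE; larger n (here n = 28) → smaller SE.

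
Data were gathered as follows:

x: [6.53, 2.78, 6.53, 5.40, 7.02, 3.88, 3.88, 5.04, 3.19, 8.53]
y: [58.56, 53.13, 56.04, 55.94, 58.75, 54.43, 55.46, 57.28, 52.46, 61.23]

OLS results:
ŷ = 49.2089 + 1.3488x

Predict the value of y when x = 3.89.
ŷ = 54.4557

Plug x = 3.89 into the fitted line:

ŷ = 49.2089 + 1.3488 × 3.89
ŷ = 49.2089 + 5.2468
ŷ = 54.4557

This is the fitted mean response at that x — an individual observation would come with a wider prediction interval.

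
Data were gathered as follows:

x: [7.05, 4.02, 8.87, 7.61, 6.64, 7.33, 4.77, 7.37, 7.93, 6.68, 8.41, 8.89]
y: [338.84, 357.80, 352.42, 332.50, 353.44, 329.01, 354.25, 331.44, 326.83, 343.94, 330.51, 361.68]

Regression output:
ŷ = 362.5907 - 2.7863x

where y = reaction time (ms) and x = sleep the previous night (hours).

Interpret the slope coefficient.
For each additional hour of sleep, predicted reaction time decreases by approximately 2.7863 ms.

β₁ = -2.7863 is the change in predicted reaction time (ms) per additional hour of sleep.

Interpretation:
- Sleep up by 1 hour → predicted reaction time decreases by 2.7863 ms
- The effect is assumed constant over the observed range of x (linearity)
- The sign (−) gives the direction; the magnitude 2.7863 gives the size of the effect per hour

The intercept β₀ = 362.5907 is the predicted reaction time when sleep = 0; since the smallest observed x is 4.02, this is an extrapolation and mainly anchors the line.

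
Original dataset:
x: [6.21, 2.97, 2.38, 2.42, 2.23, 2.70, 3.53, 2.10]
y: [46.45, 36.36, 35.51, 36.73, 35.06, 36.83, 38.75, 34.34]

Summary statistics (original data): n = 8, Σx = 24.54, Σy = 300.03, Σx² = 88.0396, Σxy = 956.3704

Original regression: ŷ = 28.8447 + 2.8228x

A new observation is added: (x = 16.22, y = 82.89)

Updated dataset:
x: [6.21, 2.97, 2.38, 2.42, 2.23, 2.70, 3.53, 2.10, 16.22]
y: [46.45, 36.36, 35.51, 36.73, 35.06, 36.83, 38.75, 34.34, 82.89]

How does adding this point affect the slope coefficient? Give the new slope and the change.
New slope β₁ = 3.4026 versus 2.8228 before: a change of +0.5798 (+20.5%).

The new point has HIGH LEVERAGE: x = 16.22 is far from the original mean x̄ = 24.54/8 ≈ 3.07 (original range [2.10, 6.21]).

Step 1: Update the sums with the new point (n goes from 8 to 9)
Σx  = 24.54 + 16.22 = 40.76
Σy  = 300.03 + 82.89 = 382.92
Σx² = 88.0396 + 16.22² = 88.0396 + 263.0884 = 351.1280
Σxy = 956.3704 + 16.22×82.89 = 956.3704 + 1344.4758 = 2300.8462

Step 2: Recompute the slope with b₁ = (nΣxy − ΣxΣy) / (nΣx² − (Σx)²)
Numerator   = 9×2300.8462 − 40.76×382.92 = 20707.6158 − 15607.8192 = 5099.7966
Denominator = 9×351.1280 − 40.76² = 3160.1520 − 1661.3776 = 1498.7744
b₁(new) = 5099.7966 / 1498.7744 = 3.4026

(Same formula on the original sums: (8×956.3704 − 24.54×300.03) / (8×88.0396 − 24.54²) = 288.2270 / 102.1052 = 2.8228, matching the given fit.)

Step 3: Change in slope
Δβ₁ = 3.4026 − 2.8228 = +0.5798
Relative change = +0.5798 / 2.8228 × 100% = +20.5%
→ the slope increases when the point is added.

A high-leverage point only changes the slope if it is off the original line; here y = 82.89 is above the original trend, so the slope increases.
In practice: check such a point for data-entry or measurement error.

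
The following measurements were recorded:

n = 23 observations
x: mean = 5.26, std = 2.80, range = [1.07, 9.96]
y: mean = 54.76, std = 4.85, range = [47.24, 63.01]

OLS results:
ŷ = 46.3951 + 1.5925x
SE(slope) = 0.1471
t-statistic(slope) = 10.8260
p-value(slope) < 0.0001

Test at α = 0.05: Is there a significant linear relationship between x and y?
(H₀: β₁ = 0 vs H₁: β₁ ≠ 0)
p-value < 0.0001 < α = 0.05, so we reject H₀. The relationship is significant.

Hypothesis test for the slope coefficient:

H₀: β₁ = 0 (no linear relationship)
H₁: β₁ ≠ 0 (linear relationship exists)

Test statistic: t = β̂₁ / SE(β̂₁) = 1.5925 / 0.1471 = 10.8260

p < 0.0001: how often a slope estimate this far from 0 (in SE units) would arise by chance if β₁ were truly 0.

Decision rule: reject H₀ if p-value < α.
p-value < 0.0001 < α = 0.05 → reject H₀.

At α = 0.05 the data do provide convincing evidence of a nonzero slope.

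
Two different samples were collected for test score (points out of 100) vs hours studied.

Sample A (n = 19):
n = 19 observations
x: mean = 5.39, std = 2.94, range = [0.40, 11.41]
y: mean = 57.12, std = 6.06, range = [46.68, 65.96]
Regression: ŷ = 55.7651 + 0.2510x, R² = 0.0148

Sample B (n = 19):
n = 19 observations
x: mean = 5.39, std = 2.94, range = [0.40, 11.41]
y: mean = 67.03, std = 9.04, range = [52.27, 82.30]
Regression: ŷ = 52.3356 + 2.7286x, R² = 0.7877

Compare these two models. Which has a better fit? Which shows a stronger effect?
Model B has the better fit (R² = 0.7877 vs 0.0148). Model B shows the stronger effect (|β₁| = 2.7286 vs 0.2510).

Model Comparison:

Fit — compare R²:
- Model A: R² = 0.0148 → 1.48% of variance in test score explained
- Model B: R² = 0.7877 → 78.77% of variance in test score explained
- 0.7877 > 0.0148 → Model B has the better fit

Strength of effect — compare |β₁|:
- Model A: β₁ = 0.2510 → predicted test score rises 0.2510 points per additional hour of study time
- Model B: β₁ = 2.7286 → predicted test score rises 2.7286 points per additional hour of study time
- |0.2510| < |2.7286| → Model B shows the stronger marginal effect

Notes:
- The two samples could reflect different populations, time periods, or measurement quality.
- R² measures how tightly points cluster around the line; β₁ measures how steep the line is — they answer different questions.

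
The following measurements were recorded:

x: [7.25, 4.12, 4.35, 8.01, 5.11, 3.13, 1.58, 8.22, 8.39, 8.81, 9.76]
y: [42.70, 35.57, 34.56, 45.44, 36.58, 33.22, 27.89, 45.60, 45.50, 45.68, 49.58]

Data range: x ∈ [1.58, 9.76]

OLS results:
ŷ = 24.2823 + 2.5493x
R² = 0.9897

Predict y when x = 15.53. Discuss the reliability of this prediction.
ŷ = 63.8729 (extrapolation — x = 15.53 lies outside [1.58, 9.76], so reliability is low).

Prediction calculation:
ŷ = 24.2823 + 2.5493 × 15.53
ŷ = 63.8729

Reliability:
- Data range: x ∈ [1.58, 9.76]
- Prediction point: x = 15.53 is 5.77 units above the observed range → this is EXTRAPOLATION, not interpolation

Why that matters here:
- The standard error of prediction grows with (x − x̄)², and x = 15.53 is far from x̄ = 6.25
- The linear relationship may not hold outside the observed range

Report the number if required, but flag clearly that it is an extrapolation.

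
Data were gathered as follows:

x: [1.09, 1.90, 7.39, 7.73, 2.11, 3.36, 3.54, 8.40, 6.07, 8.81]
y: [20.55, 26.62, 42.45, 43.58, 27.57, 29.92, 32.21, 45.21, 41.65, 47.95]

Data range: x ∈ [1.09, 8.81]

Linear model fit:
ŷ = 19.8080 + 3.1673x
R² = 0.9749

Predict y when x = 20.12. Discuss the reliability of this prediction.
The equation gives ŷ = 83.5341; however x = 20.12 is 11.31 units above the observed range, so this extrapolated value should not be trusted.

Prediction calculation:
ŷ = 19.8080 + 3.1673 × 20.12
ŷ = 83.5341

Reliability:
- Data range: x ∈ [1.09, 8.81]
- Prediction point: x = 20.12 is 11.31 units above the observed range → this is EXTRAPOLATION, not interpolation

Why that matters here:
- R² describes fit only over the sampled x values; it says nothing about behaviour beyond them
- The standard error of prediction grows with (x − x̄)², and x = 20.12 is far from x̄ = 5.04
- Real relationships often flatten, saturate, or turn nonlinear at extremes

Report the number if required, but flag clearly that it is an extrapolation.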